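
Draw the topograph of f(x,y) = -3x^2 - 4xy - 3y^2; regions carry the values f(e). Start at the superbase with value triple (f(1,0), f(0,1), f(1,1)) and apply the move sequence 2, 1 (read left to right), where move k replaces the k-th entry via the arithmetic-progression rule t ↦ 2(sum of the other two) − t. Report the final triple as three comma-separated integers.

start (-3,-3,-10) = (f(1,0),f(0,1),f(1,1))
replace slot 2: 2·((-3)+(-10)) − (-3) = -23 → (-3,-23,-10)
replace slot 1: 2·((-23)+(-10)) − (-3) = -63 → (-63,-23,-10)

-63,-23,-10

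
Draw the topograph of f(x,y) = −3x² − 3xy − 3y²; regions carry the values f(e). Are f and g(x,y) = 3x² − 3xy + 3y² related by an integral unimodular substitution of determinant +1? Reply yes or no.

D₁ = -27, D₂ = -27
f is negative-definite; reduce −f:
−f: reduced (well bottom): (3,3,3) with a≤c, −a<b≤a
flip sign back: reduced form of f is (-3,-3,-3)
g: translate: b→3 (≡-3 mod 6), so (3,-3,3)→(3,3,3)
g: reduced (well bottom): (3,3,3) with a≤c, −a<b≤a
reduced forms (-3, -3, -3) vs (3, 3, 3) ⇒ inequivalent

no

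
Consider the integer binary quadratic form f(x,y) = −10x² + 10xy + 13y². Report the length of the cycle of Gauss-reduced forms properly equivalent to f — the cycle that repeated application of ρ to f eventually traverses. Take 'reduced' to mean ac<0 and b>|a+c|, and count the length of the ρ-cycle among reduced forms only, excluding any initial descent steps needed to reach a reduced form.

D = 620, ⌊√D⌋ = 24
river: ρ → (13,16,-7)
river: ρ → (-7,12,17)
river: ρ → (17,22,-2)
river: ρ → (-2,22,17)
river: ρ → (17,12,-7)
river: ρ → (-7,16,13)
river: ρ → (13,10,-10)
river: ρ → (-10,10,13)
ρ-cycle length = 8 (tail of 0 descent steps not counted)

8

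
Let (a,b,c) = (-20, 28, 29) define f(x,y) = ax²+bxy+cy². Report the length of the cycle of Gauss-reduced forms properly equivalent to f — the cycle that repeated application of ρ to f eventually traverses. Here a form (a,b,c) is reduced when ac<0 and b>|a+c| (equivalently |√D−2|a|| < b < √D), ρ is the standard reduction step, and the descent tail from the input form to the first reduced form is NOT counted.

D = 3104, ⌊√D⌋ = 55
river: ρ → (29,30,-19)
river: ρ → (-19,46,13)
river: ρ → (13,32,-40)
river: ρ → (-40,48,5)
river: ρ → (5,52,-20)
river: ρ → (-20,28,29)
ρ-cycle length = 6 (tail of 0 descent steps not counted)

6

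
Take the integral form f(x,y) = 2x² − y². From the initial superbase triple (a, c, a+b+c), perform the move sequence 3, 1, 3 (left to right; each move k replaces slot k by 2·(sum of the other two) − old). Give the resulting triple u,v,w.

start (2,-1,1) = (f(1,0),f(0,1),f(1,1))
replace slot 3: 2·(2+(-1)) − 1 = 1 → (2,-1,1)
replace slot 1: 2·((-1)+1) − 2 = -2 → (-2,-1,1)
replace slot 3: 2·((-2)+(-1)) − 1 = -7 → (-2,-1,-7)

-2,-1,-7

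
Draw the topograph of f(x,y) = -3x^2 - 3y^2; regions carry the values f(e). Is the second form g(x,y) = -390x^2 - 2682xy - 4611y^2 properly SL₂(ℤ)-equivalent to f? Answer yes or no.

D₁ = -36, D₂ = -36
f is negative-definite; reduce −f:
−f: reduced (well bottom): (3,0,3) with a≤c, −a<b≤a
flip sign back: reduced form of f is (-3,0,-3)
g is negative-definite; reduce −g:
−g: translate: b→342 (≡2682 mod 780), so (390,2682,4611)→(390,342,75)
−g: flip: (390,342,75)→(75,-342,390)
−g: translate: b→-42 (≡-342 mod 150), so (75,-342,390)→(75,-42,6)
−g: flip: (75,-42,6)→(6,42,75)
−g: translate: b→6 (≡42 mod 12), so (6,42,75)→(6,6,3)
−g: flip: (6,6,3)→(3,-6,6)
−g: translate: b→0 (≡-6 mod 6), so (3,-6,6)→(3,0,3)
−g: reduced (well bottom): (3,0,3) with a≤c, −a<b≤a
flip sign back: reduced form of g is (-3,0,-3)
reduced forms (-3, 0, -3) vs (-3, 0, -3) ⇒ equivalent

yes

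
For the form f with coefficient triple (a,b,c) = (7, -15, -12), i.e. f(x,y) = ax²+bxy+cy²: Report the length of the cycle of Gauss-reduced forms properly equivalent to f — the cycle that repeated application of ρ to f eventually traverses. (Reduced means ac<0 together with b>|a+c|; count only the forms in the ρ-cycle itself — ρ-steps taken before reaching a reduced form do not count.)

D = 561, ⌊√D⌋ = 23
descent: ρ → (-12,15,7)  [lands on river]
river: ρ → (7,13,-14)
river: ρ → (-14,15,6)
river: ρ → (6,21,-5)
river: ρ → (-5,19,10)
river: ρ → (10,21,-3)
river: ρ → (-3,21,10)
river: ρ → (10,19,-5)
river: ρ → (-5,21,6)
river: ρ → (6,15,-14)
river: ρ → (-14,13,7)
river: ρ → (7,15,-12)
river: ρ → (-12,9,10)
river: ρ → (10,11,-11)
river: ρ → (-11,11,10)
river: ρ → (10,9,-12)
ρ-cycle length = 16 (tail of 1 descent step not counted)

16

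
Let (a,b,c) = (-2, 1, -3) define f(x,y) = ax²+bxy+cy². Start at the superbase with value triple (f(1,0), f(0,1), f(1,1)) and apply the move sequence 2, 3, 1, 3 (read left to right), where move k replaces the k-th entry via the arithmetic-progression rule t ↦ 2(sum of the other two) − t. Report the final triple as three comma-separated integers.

start (-2,-3,-4) = (f(1,0),f(0,1),f(1,1))
replace slot 2: 2·((-2)+(-4)) − (-3) = -9 → (-2,-9,-4)
replace slot 3: 2·((-2)+(-9)) − (-4) = -18 → (-2,-9,-18)
replace slot 1: 2·((-9)+(-18)) − (-2) = -52 → (-52,-9,-18)
replace slot 3: 2·((-52)+(-9)) − (-18) = -104 → (-52,-9,-104)

-52,-9,-104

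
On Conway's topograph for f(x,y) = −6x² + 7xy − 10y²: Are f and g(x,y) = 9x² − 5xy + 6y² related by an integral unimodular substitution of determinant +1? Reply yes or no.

D₁ = -191, D₂ = -191
f is negative-definite; reduce −f:
−f: translate: b→5 (≡-7 mod 12), so (6,-7,10)→(6,5,9)
−f: reduced (well bottom): (6,5,9) with a≤c, −a<b≤a
flip sign back: reduced form of f is (-6,-5,-9)
g: flip: (9,-5,6)→(6,5,9)
g: reduced (well bottom): (6,5,9) with a≤c, −a<b≤a
reduced forms (-6, -5, -9) vs (6, 5, 9) ⇒ inequivalent

no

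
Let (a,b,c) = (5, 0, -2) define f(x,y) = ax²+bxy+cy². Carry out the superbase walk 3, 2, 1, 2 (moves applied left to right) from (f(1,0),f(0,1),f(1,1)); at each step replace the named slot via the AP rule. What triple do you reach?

start (5,-2,3) = (f(1,0),f(0,1),f(1,1))
replace slot 3: 2·(5+(-2)) − 3 = 3 → (5,-2,3)
replace slot 2: 2·(5+3) − (-2) = 18 → (5,18,3)
replace slot 1: 2·(18+3) − 5 = 37 → (37,18,3)
replace slot 2: 2·(37+3) − 18 = 62 → (37,62,3)

37,62,3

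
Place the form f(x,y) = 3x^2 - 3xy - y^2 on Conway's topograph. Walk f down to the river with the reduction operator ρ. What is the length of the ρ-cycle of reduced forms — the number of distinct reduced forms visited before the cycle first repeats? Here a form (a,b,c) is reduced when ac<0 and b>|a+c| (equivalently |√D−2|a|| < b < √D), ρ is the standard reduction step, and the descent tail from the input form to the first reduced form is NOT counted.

D = 21, ⌊√D⌋ = 4
descent: ρ → (-1,3,3)  [lands on river]
river: ρ → (3,3,-1)
ρ-cycle length = 2 (tail of 1 descent step not counted)

2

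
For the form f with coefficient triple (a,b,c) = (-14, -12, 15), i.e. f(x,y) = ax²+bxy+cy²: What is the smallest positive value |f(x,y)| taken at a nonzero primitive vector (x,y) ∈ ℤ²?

descent: ρ → (15,12,-14)  [lands on river]
river: ρ → (-14,16,13)
river: ρ → (13,10,-17)
river: ρ → (-17,24,6)
river: ρ → (6,24,-17)
river: ρ → (-17,10,13)
river: ρ → (13,16,-14)
river: ρ → (-14,12,15)
river: ρ → (15,18,-11)
river: ρ → (-11,26,7)
river: ρ → (7,30,-3)
river: ρ → (-3,30,7)
river: ρ → (7,26,-11)
river: ρ → (-11,18,15)
closes: descent 1, river 14
min |a| on river = 3

3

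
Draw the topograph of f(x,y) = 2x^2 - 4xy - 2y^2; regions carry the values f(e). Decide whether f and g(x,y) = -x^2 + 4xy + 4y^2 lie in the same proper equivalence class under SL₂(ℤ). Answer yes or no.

D₁ = 32, D₂ = 32
river cycle of f (length 2): (-2, 4, 2), (2, 4, -2)
river cycle of g (length 2): (4, 4, -1), (-1, 4, 4)
cycles differ ⇒ inequivalent

no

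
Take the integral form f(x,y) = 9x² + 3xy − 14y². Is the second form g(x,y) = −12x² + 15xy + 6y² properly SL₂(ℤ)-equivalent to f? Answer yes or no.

D₁ = 513, D₂ = 513
river cycle of f (length 16): (9, 21, -2), (-2, 19, 19), (19, 19, -2), (-2, 21, 9), (9, 15, -8), (-8, 17, 7), (7, 11, -14), (-14, 17, 4), (4, 15, -18), (-18, 21, 1), … (6 more)
river cycle of g (length 6): (6, 21, -3), (-3, 21, 6), (6, 15, -12), (-12, 9, 9), (9, 9, -12), (-12, 15, 6)
cycles differ ⇒ inequivalent

no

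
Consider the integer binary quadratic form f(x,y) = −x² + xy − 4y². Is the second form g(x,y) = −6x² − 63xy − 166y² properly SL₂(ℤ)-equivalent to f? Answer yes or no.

D₁ = -15, D₂ = -15
f is negative-definite; reduce −f:
−f: translate: b→1 (≡-1 mod 2), so (1,-1,4)→(1,1,4)
−f: reduced (well bottom): (1,1,4) with a≤c, −a<b≤a
flip sign back: reduced form of f is (-1,-1,-4)
g is negative-definite; reduce −g:
−g: translate: b→3 (≡63 mod 12), so (6,63,166)→(6,3,1)
−g: flip: (6,3,1)→(1,-3,6)
−g: translate: b→1 (≡-3 mod 2), so (1,-3,6)→(1,1,4)
−g: reduced (well bottom): (1,1,4) with a≤c, −a<b≤a
flip sign back: reduced form of g is (-1,-1,-4)
reduced forms (-1, -1, -4) vs (-1, -1, -4) ⇒ equivalent

yes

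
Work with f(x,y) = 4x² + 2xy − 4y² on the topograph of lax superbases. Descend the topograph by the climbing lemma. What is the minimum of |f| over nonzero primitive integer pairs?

river: ρ → (-4,6,2)
river: ρ → (2,6,-4)
river: ρ → (-4,2,4)
river: ρ → (4,6,-2)
river: ρ → (-2,6,4)
river: ρ → (4,2,-4)
closes: descent 0, river 6
min |a| on river = 2

2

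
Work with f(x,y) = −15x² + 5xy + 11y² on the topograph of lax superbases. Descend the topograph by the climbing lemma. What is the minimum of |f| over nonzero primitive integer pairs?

river: ρ → (11,17,-9)
river: ρ → (-9,19,9)
river: ρ → (9,17,-11)
river: ρ → (-11,5,15)
river: ρ → (15,25,-1)
river: ρ → (-1,25,15)
river: ρ → (15,5,-11)
river: ρ → (-11,17,9)
river: ρ → (9,19,-9)
river: ρ → (-9,17,11)
river: ρ → (11,5,-15)
river: ρ → (-15,25,1)
river: ρ → (1,25,-15)
river: ρ → (-15,5,11)
closes: descent 0, river 14
min |a| on river = 1

1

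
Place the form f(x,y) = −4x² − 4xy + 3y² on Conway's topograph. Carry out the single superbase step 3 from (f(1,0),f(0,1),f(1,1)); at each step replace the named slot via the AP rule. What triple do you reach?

start (-4,3,-5) = (f(1,0),f(0,1),f(1,1))
replace slot 3: 2·((-4)+3) − (-5) = 3 → (-4,3,3)

-4,3,3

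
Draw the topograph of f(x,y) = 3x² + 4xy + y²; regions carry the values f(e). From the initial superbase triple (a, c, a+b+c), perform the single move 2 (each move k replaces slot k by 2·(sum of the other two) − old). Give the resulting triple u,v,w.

start (3,1,8) = (f(1,0),f(0,1),f(1,1))
replace slot 2: 2·(3+8) − 1 = 21 → (3,21,8)

3,21,8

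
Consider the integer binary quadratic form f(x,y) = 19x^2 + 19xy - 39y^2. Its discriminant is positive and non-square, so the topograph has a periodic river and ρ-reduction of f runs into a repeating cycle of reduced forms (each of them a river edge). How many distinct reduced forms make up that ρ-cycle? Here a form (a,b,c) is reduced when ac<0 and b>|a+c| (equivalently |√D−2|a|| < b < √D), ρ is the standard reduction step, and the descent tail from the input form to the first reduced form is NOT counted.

D = 3325, ⌊√D⌋ = 57
descent: ρ → (-39,-19,19)
descent: ρ → (19,57,-1)  [lands on river]
river: ρ → (-1,57,19)
ρ-cycle length = 2 (tail of 2 descent steps not counted)

2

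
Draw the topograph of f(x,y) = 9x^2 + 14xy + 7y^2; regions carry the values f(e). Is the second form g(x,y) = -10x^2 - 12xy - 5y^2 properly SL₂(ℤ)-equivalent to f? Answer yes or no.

D₁ = -56, D₂ = -56
f: translate: b→-4 (≡14 mod 18), so (9,14,7)→(9,-4,2)
f: flip: (9,-4,2)→(2,4,9)
f: translate: b→0 (≡4 mod 4), so (2,4,9)→(2,0,7)
f: reduced (well bottom): (2,0,7) with a≤c, −a<b≤a
g is negative-definite; reduce −g:
−g: translate: b→-8 (≡12 mod 20), so (10,12,5)→(10,-8,3)
−g: flip: (10,-8,3)→(3,8,10)
−g: translate: b→2 (≡8 mod 6), so (3,8,10)→(3,2,5)
−g: reduced (well bottom): (3,2,5) with a≤c, −a<b≤a
flip sign back: reduced form of g is (-3,-2,-5)
reduced forms (2, 0, 7) vs (-3, -2, -5) ⇒ inequivalent

no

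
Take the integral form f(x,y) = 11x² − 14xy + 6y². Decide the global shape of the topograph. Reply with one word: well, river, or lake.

D = b²−4ac = (-14)² − 4·11·6 = -68
D < 0 ⇒ definite ⇒ every region one sign ⇒ single well

well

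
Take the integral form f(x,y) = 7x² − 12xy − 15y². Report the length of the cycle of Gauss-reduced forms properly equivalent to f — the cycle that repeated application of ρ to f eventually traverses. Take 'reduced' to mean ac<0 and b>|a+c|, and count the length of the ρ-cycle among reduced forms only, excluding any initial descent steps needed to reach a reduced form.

D = 564, ⌊√D⌋ = 23
descent: ρ → (-15,12,7)  [lands on river]
river: ρ → (7,16,-11)
river: ρ → (-11,6,12)
river: ρ → (12,18,-5)
river: ρ → (-5,22,4)
river: ρ → (4,18,-15)
ρ-cycle length = 6 (tail of 1 descent step not counted)

6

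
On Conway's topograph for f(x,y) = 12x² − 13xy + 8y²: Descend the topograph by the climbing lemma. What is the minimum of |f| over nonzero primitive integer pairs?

translate: b→11 (≡-13 mod 24), so (12,-13,8)→(12,11,7)
flip: (12,11,7)→(7,-11,12)
translate: b→3 (≡-11 mod 14), so (7,-11,12)→(7,3,8)
reduced (well bottom): (7,3,8) with a≤c, −a<b≤a
well minimum = a = 7

7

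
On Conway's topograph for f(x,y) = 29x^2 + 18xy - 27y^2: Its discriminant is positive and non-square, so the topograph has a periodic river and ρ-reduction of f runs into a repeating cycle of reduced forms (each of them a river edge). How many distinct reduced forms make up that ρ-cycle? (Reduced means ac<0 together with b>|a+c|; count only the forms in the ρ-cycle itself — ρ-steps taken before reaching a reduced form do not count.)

D = 3456, ⌊√D⌋ = 58
river: ρ → (-27,36,20)
river: ρ → (20,44,-19)
river: ρ → (-19,32,32)
river: ρ → (32,32,-19)
river: ρ → (-19,44,20)
river: ρ → (20,36,-27)
river: ρ → (-27,18,29)
river: ρ → (29,40,-16)
river: ρ → (-16,56,5)
river: ρ → (5,54,-27)
river: ρ → (-27,54,5)
river: ρ → (5,56,-16)
river: ρ → (-16,40,29)
river: ρ → (29,18,-27)
ρ-cycle length = 14 (tail of 0 descent steps not counted)

14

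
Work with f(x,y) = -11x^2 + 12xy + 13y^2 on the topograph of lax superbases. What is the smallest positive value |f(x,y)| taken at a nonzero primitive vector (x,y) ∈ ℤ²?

river: ρ → (13,14,-10)
river: ρ → (-10,26,1)
river: ρ → (1,26,-10)
river: ρ → (-10,14,13)
river: ρ → (13,12,-11)
river: ρ → (-11,10,14)
river: ρ → (14,18,-7)
river: ρ → (-7,24,5)
river: ρ → (5,26,-2)
river: ρ → (-2,26,5)
river: ρ → (5,24,-7)
river: ρ → (-7,18,14)
river: ρ → (14,10,-11)
river: ρ → (-11,12,13)
closes: descent 0, river 14
min |a| on river = 1

1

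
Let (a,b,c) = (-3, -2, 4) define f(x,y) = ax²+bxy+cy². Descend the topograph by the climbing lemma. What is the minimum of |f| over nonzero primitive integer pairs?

descent: ρ → (4,2,-3)  [lands on river]
river: ρ → (-3,4,3)
river: ρ → (3,2,-4)
river: ρ → (-4,6,1)
river: ρ → (1,6,-4)
river: ρ → (-4,2,3)
river: ρ → (3,4,-3)
river: ρ → (-3,2,4)
river: ρ → (4,6,-1)
river: ρ → (-1,6,4)
closes: descent 1, river 10
min |a| on river = 1

1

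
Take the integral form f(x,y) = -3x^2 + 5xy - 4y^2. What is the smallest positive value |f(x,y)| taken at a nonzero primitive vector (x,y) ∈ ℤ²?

translate: b→1 (≡-5 mod 6), so (3,-5,4)→(3,1,2)
flip: (3,1,2)→(2,-1,3)
reduced (well bottom): (2,-1,3) with a≤c, −a<b≤a
well minimum |f| = |-2| = 2 (negative-definite)

2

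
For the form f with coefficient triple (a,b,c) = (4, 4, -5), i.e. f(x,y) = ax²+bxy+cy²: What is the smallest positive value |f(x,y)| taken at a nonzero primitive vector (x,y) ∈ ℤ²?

river: ρ → (-5,6,3)
river: ρ → (3,6,-5)
river: ρ → (-5,4,4)
river: ρ → (4,4,-5)
closes: descent 0, river 4
min |a| on river = 3

3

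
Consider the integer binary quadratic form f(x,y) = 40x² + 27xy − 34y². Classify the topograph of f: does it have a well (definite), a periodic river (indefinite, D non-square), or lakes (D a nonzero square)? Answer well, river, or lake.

D = b²−4ac = 27² − 4·40·(-34) = 6169
D > 0 non-square ⇒ indefinite ⇒ periodic river

river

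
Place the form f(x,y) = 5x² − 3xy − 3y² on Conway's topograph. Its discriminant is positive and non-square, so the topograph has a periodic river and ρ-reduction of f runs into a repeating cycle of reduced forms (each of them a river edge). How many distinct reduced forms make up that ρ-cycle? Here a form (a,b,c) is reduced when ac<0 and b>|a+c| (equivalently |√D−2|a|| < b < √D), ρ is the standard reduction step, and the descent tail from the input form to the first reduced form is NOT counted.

D = 69, ⌊√D⌋ = 8
descent: ρ → (-3,3,5)  [lands on river]
river: ρ → (5,7,-1)
river: ρ → (-1,7,5)
river: ρ → (5,3,-3)
ρ-cycle length = 4 (tail of 1 descent step not counted)

4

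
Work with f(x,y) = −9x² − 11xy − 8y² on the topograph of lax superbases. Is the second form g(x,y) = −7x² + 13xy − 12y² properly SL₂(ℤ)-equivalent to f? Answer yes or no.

D₁ = -167, D₂ = -167
f is negative-definite; reduce −f:
−f: translate: b→-7 (≡11 mod 18), so (9,11,8)→(9,-7,6)
−f: flip: (9,-7,6)→(6,7,9)
−f: translate: b→-5 (≡7 mod 12), so (6,7,9)→(6,-5,8)
−f: reduced (well bottom): (6,-5,8) with a≤c, −a<b≤a
flip sign back: reduced form of f is (-6,5,-8)
g is negative-definite; reduce −g:
−g: translate: b→1 (≡-13 mod 14), so (7,-13,12)→(7,1,6)
−g: flip: (7,1,6)→(6,-1,7)
−g: reduced (well bottom): (6,-1,7) with a≤c, −a<b≤a
flip sign back: reduced form of g is (-6,1,-7)
reduced forms (-6, 5, -8) vs (-6, 1, -7) ⇒ inequivalent

no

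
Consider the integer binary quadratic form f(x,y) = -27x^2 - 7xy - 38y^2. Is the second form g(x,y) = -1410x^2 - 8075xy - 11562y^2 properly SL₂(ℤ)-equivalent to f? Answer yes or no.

D₁ = -4055, D₂ = -4055
f is negative-definite; reduce −f:
−f: reduced (well bottom): (27,7,38) with a≤c, −a<b≤a
flip sign back: reduced form of f is (-27,-7,-38)
g is negative-definite; reduce −g:
−g: translate: b→-385 (≡8075 mod 2820), so (1410,8075,11562)→(1410,-385,27)
−g: flip: (1410,-385,27)→(27,385,1410)
−g: translate: b→7 (≡385 mod 54), so (27,385,1410)→(27,7,38)
−g: reduced (well bottom): (27,7,38) with a≤c, −a<b≤a
flip sign back: reduced form of g is (-27,-7,-38)
reduced forms (-27, -7, -38) vs (-27, -7, -38) ⇒ equivalent

yes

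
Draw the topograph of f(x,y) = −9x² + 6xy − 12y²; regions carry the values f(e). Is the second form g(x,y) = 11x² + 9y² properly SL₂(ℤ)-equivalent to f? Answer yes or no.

D₁ = -396, D₂ = -396
f is negative-definite; reduce −f:
−f: reduced (well bottom): (9,-6,12) with a≤c, −a<b≤a
flip sign back: reduced form of f is (-9,6,-12)
g: flip: (11,0,9)→(9,0,11)
g: reduced (well bottom): (9,0,11) with a≤c, −a<b≤a
reduced forms (-9, 6, -12) vs (9, 0, 11) ⇒ inequivalent

no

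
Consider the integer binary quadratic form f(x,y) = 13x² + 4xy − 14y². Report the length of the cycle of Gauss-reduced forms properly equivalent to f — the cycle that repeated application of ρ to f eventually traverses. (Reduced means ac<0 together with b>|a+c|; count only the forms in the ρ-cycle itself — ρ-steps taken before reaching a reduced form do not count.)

D = 744, ⌊√D⌋ = 27
river: ρ → (-14,24,3)
river: ρ → (3,24,-14)
river: ρ → (-14,4,13)
river: ρ → (13,22,-5)
river: ρ → (-5,18,21)
river: ρ → (21,24,-2)
river: ρ → (-2,24,21)
river: ρ → (21,18,-5)
river: ρ → (-5,22,13)
river: ρ → (13,4,-14)
ρ-cycle length = 10 (tail of 0 descent steps not counted)

10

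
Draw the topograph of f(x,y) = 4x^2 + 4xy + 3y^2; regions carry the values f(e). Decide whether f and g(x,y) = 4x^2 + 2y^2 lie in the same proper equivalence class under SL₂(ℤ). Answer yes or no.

D₁ = -32, D₂ = -32
f: flip: (4,4,3)→(3,-4,4)
f: translate: b→2 (≡-4 mod 6), so (3,-4,4)→(3,2,3)
f: reduced (well bottom): (3,2,3) with a≤c, −a<b≤a
g: flip: (4,0,2)→(2,0,4)
g: reduced (well bottom): (2,0,4) with a≤c, −a<b≤a
reduced forms (3, 2, 3) vs (2, 0, 4) ⇒ inequivalent

no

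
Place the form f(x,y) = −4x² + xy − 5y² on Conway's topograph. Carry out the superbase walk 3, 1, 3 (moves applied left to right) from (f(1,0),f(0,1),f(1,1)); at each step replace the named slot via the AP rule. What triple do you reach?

start (-4,-5,-8) = (f(1,0),f(0,1),f(1,1))
replace slot 3: 2·((-4)+(-5)) − (-8) = -10 → (-4,-5,-10)
replace slot 1: 2·((-5)+(-10)) − (-4) = -26 → (-26,-5,-10)
replace slot 3: 2·((-26)+(-5)) − (-10) = -52 → (-26,-5,-52)

-26,-5,-52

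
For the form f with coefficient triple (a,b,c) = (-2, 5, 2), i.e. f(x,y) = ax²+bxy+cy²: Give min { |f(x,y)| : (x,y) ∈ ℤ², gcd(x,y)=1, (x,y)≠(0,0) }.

river: ρ → (2,3,-4)
river: ρ → (-4,5,1)
river: ρ → (1,5,-4)
river: ρ → (-4,3,2)
river: ρ → (2,5,-2)
river: ρ → (-2,3,4)
river: ρ → (4,5,-1)
river: ρ → (-1,5,4)
river: ρ → (4,3,-2)
river: ρ → (-2,5,2)
closes: descent 0, river 10
min |a| on river = 1

1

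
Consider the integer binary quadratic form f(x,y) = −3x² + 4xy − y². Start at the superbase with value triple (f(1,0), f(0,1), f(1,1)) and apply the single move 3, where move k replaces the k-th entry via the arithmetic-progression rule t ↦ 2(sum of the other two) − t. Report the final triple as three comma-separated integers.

start (-3,-1,0) = (f(1,0),f(0,1),f(1,1))
replace slot 3: 2·((-3)+(-1)) − 0 = -8 → (-3,-1,-8)

-3,-1,-8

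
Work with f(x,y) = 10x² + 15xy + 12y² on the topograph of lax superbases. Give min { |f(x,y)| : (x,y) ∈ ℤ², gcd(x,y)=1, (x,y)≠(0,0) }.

translate: b→-5 (≡15 mod 20), so (10,15,12)→(10,-5,7)
flip: (10,-5,7)→(7,5,10)
reduced (well bottom): (7,5,10) with a≤c, −a<b≤a
well minimum = a = 7

7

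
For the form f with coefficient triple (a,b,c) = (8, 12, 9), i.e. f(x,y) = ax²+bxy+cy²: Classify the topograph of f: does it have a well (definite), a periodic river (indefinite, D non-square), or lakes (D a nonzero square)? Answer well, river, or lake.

D = b²−4ac = 12² − 4·8·9 = -144
D < 0 ⇒ definite ⇒ every region one sign ⇒ single well

well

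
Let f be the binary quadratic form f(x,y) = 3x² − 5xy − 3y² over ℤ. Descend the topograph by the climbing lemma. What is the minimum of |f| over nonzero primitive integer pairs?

descent: ρ → (-3,5,3)  [lands on river]
river: ρ → (3,7,-1)
river: ρ → (-1,7,3)
river: ρ → (3,5,-3)
river: ρ → (-3,7,1)
river: ρ → (1,7,-3)
closes: descent 1, river 6
min |a| on river = 1

1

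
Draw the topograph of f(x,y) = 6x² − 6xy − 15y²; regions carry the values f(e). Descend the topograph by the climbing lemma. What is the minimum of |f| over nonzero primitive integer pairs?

descent: ρ → (-15,6,6)
descent: ρ → (6,18,-3)  [lands on river]
river: ρ → (-3,18,6)
closes: descent 2, river 2
min |a| on river = 3

3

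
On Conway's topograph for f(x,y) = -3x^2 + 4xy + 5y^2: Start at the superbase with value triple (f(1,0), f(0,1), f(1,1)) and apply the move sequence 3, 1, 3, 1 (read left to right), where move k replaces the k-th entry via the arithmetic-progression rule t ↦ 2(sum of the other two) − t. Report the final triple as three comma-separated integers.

start (-3,5,6) = (f(1,0),f(0,1),f(1,1))
replace slot 3: 2·((-3)+5) − 6 = -2 → (-3,5,-2)
replace slot 1: 2·(5+(-2)) − (-3) = 9 → (9,5,-2)
replace slot 3: 2·(9+5) − (-2) = 30 → (9,5,30)
replace slot 1: 2·(5+30) − 9 = 61 → (61,5,30)

61,5,30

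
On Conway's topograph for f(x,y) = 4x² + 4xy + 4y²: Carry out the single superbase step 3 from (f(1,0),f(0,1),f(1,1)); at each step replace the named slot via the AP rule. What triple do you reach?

start (4,4,12) = (f(1,0),f(0,1),f(1,1))
replace slot 3: 2·(4+4) − 12 = 4 → (4,4,4)

4,4,4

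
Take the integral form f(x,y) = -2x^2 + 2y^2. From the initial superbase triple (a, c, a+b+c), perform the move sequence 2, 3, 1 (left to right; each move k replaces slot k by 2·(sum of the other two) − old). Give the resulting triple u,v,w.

start (-2,2,0) = (f(1,0),f(0,1),f(1,1))
replace slot 2: 2·((-2)+0) − 2 = -6 → (-2,-6,0)
replace slot 3: 2·((-2)+(-6)) − 0 = -16 → (-2,-6,-16)
replace slot 1: 2·((-6)+(-16)) − (-2) = -42 → (-42,-6,-16)

-42,-6,-16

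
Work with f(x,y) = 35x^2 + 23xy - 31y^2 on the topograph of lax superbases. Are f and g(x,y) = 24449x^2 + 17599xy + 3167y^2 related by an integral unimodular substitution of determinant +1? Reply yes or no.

D₁ = 4869, D₂ = 4869
river cycle of f (length 26): (-31, 39, 27), (27, 69, -1), (-1, 69, 27), (27, 39, -31), (-31, 23, 35), (35, 47, -19), (-19, 67, 5), (5, 63, -45), (-45, 27, 23), (23, 65, -7), … (16 more)
river cycle of g (length 26): (27, 69, -1), (-1, 69, 27), (27, 39, -31), (-31, 23, 35), (35, 47, -19), (-19, 67, 5), (5, 63, -45), (-45, 27, 23), (23, 65, -7), (-7, 61, 41), … (16 more)
cycles coincide ⇒ equivalent

yes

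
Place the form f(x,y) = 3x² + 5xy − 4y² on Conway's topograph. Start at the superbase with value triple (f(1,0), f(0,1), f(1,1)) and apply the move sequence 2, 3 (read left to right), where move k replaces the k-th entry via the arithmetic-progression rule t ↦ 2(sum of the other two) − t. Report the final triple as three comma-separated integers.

start (3,-4,4) = (f(1,0),f(0,1),f(1,1))
replace slot 2: 2·(3+4) − (-4) = 18 → (3,18,4)
replace slot 3: 2·(3+18) − 4 = 38 → (3,18,38)

3,18,38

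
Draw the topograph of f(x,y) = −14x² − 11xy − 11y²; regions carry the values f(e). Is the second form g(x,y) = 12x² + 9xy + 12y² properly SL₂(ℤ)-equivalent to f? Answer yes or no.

D₁ = -495, D₂ = -495
f is negative-definite; reduce −f:
−f: flip: (14,11,11)→(11,-11,14)
−f: translate: b→11 (≡-11 mod 22), so (11,-11,14)→(11,11,14)
−f: reduced (well bottom): (11,11,14) with a≤c, −a<b≤a
flip sign back: reduced form of f is (-11,-11,-14)
g: reduced (well bottom): (12,9,12) with a≤c, −a<b≤a
reduced forms (-11, -11, -14) vs (12, 9, 12) ⇒ inequivalent

no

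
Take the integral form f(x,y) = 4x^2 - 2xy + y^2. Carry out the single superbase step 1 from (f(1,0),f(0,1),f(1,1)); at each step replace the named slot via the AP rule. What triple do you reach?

start (4,1,3) = (f(1,0),f(0,1),f(1,1))
replace slot 1: 2·(1+3) − 4 = 4 → (4,1,3)

4,1,3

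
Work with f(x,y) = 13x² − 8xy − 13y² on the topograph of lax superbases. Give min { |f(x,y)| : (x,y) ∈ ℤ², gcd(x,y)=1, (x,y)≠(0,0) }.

descent: ρ → (-13,8,13)  [lands on river]
river: ρ → (13,18,-8)
river: ρ → (-8,14,17)
river: ρ → (17,20,-5)
river: ρ → (-5,20,17)
river: ρ → (17,14,-8)
river: ρ → (-8,18,13)
river: ρ → (13,8,-13)
river: ρ → (-13,18,8)
river: ρ → (8,14,-17)
river: ρ → (-17,20,5)
river: ρ → (5,20,-17)
river: ρ → (-17,14,8)
river: ρ → (8,18,-13)
closes: descent 1, river 14
min |a| on river = 5

5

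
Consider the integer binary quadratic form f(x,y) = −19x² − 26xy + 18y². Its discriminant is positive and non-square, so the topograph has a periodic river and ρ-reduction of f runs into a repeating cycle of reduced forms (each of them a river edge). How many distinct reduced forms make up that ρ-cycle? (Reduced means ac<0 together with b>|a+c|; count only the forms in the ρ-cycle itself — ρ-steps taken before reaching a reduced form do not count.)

D = 2044, ⌊√D⌋ = 45
descent: ρ → (18,26,-19)  [lands on river]
river: ρ → (-19,12,25)
river: ρ → (25,38,-6)
river: ρ → (-6,34,37)
river: ρ → (37,40,-3)
river: ρ → (-3,44,9)
river: ρ → (9,28,-35)
river: ρ → (-35,42,2)
river: ρ → (2,42,-35)
river: ρ → (-35,28,9)
river: ρ → (9,44,-3)
river: ρ → (-3,40,37)
river: ρ → (37,34,-6)
river: ρ → (-6,38,25)
river: ρ → (25,12,-19)
river: ρ → (-19,26,18)
river: ρ → (18,10,-27)
river: ρ → (-27,44,1)
river: ρ → (1,44,-27)
river: ρ → (-27,10,18)
ρ-cycle length = 20 (tail of 1 descent step not counted)

20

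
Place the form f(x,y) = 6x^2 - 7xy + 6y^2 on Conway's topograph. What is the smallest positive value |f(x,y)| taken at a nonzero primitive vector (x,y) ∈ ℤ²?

translate: b→5 (≡-7 mod 12), so (6,-7,6)→(6,5,5)
flip: (6,5,5)→(5,-5,6)
translate: b→5 (≡-5 mod 10), so (5,-5,6)→(5,5,6)
reduced (well bottom): (5,5,6) with a≤c, −a<b≤a
well minimum = a = 5

5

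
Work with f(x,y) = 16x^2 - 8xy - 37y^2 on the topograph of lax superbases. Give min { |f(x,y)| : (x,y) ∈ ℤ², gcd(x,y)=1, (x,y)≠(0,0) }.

descent: ρ → (-37,8,16)
descent: ρ → (16,24,-29)  [lands on river]
river: ρ → (-29,34,11)
river: ρ → (11,32,-32)
river: ρ → (-32,32,11)
river: ρ → (11,34,-29)
river: ρ → (-29,24,16)
river: ρ → (16,40,-13)
river: ρ → (-13,38,19)
river: ρ → (19,38,-13)
river: ρ → (-13,40,16)
closes: descent 2, river 10
min |a| on river = 11

11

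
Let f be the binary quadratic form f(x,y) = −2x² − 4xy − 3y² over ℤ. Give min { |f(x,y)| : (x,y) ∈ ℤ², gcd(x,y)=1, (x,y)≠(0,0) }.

translate: b→0 (≡4 mod 4), so (2,4,3)→(2,0,1)
flip: (2,0,1)→(1,0,2)
reduced (well bottom): (1,0,2) with a≤c, −a<b≤a
well minimum |f| = |-1| = 1 (negative-definite)

1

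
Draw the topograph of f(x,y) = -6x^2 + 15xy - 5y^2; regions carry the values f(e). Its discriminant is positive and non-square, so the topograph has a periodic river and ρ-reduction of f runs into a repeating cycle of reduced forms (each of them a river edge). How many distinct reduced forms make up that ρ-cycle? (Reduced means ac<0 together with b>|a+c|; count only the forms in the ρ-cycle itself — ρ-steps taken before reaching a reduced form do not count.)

D = 105, ⌊√D⌋ = 10
descent: ρ → (-5,5,4)  [lands on river]
river: ρ → (4,3,-6)
river: ρ → (-6,9,1)
river: ρ → (1,9,-6)
river: ρ → (-6,3,4)
river: ρ → (4,5,-5)
ρ-cycle length = 6 (tail of 1 descent step not counted)

6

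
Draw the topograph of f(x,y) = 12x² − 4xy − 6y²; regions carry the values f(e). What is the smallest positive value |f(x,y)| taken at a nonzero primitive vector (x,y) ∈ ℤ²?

descent: ρ → (-6,16,2)  [lands on river]
river: ρ → (2,16,-6)
river: ρ → (-6,8,10)
river: ρ → (10,12,-4)
river: ρ → (-4,12,10)
river: ρ → (10,8,-6)
closes: descent 1, river 6
min |a| on river = 2

2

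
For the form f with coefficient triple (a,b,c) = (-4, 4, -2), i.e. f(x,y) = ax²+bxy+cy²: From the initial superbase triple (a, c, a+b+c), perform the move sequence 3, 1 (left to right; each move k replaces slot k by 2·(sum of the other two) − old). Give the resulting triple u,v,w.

start (-4,-2,-2) = (f(1,0),f(0,1),f(1,1))
replace slot 3: 2·((-4)+(-2)) − (-2) = -10 → (-4,-2,-10)
replace slot 1: 2·((-2)+(-10)) − (-4) = -20 → (-20,-2,-10)

-20,-2,-10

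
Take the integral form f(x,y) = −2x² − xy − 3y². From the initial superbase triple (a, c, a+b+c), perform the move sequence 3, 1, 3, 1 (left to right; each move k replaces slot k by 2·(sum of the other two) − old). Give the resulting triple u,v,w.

start (-2,-3,-6) = (f(1,0),f(0,1),f(1,1))
replace slot 3: 2·((-2)+(-3)) − (-6) = -4 → (-2,-3,-4)
replace slot 1: 2·((-3)+(-4)) − (-2) = -12 → (-12,-3,-4)
replace slot 3: 2·((-12)+(-3)) − (-4) = -26 → (-12,-3,-26)
replace slot 1: 2·((-3)+(-26)) − (-12) = -46 → (-46,-3,-26)

-46,-3,-26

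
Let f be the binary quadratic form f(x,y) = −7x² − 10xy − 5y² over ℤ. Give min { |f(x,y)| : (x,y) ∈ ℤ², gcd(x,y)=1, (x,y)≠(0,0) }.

translate: b→-4 (≡10 mod 14), so (7,10,5)→(7,-4,2)
flip: (7,-4,2)→(2,4,7)
translate: b→0 (≡4 mod 4), so (2,4,7)→(2,0,5)
reduced (well bottom): (2,0,5) with a≤c, −a<b≤a
well minimum |f| = |-2| = 2 (negative-definite)

2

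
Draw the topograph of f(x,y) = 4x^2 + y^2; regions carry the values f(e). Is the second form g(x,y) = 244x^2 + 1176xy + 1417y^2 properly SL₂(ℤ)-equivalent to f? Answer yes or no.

D₁ = -16, D₂ = -16
f: flip: (4,0,1)→(1,0,4)
f: reduced (well bottom): (1,0,4) with a≤c, −a<b≤a
g: translate: b→200 (≡1176 mod 488), so (244,1176,1417)→(244,200,41)
g: flip: (244,200,41)→(41,-200,244)
g: translate: b→-36 (≡-200 mod 82), so (41,-200,244)→(41,-36,8)
g: flip: (41,-36,8)→(8,36,41)
g: translate: b→4 (≡36 mod 16), so (8,36,41)→(8,4,1)
g: flip: (8,4,1)→(1,-4,8)
g: translate: b→0 (≡-4 mod 2), so (1,-4,8)→(1,0,4)
g: reduced (well bottom): (1,0,4) with a≤c, −a<b≤a
reduced forms (1, 0, 4) vs (1, 0, 4) ⇒ equivalent

yes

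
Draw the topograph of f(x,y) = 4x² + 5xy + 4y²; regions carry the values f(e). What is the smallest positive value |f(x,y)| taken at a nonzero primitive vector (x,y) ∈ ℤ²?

translate: b→-3 (≡5 mod 8), so (4,5,4)→(4,-3,3)
flip: (4,-3,3)→(3,3,4)
reduced (well bottom): (3,3,4) with a≤c, −a<b≤a
well minimum = a = 3

3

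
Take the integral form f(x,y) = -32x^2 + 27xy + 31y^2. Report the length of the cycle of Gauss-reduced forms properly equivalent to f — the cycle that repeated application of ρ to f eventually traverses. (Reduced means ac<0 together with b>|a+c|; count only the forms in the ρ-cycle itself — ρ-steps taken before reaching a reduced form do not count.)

D = 4697, ⌊√D⌋ = 68
river: ρ → (31,35,-28)
river: ρ → (-28,21,38)
river: ρ → (38,55,-11)
river: ρ → (-11,55,38)
river: ρ → (38,21,-28)
river: ρ → (-28,35,31)
river: ρ → (31,27,-32)
river: ρ → (-32,37,26)
river: ρ → (26,67,-2)
river: ρ → (-2,65,59)
river: ρ → (59,53,-8)
river: ρ → (-8,59,38)
river: ρ → (38,17,-29)
river: ρ → (-29,41,26)
river: ρ → (26,63,-7)
river: ρ → (-7,63,26)
river: ρ → (26,41,-29)
river: ρ → (-29,17,38)
river: ρ → (38,59,-8)
river: ρ → (-8,53,59)
river: ρ → (59,65,-2)
river: ρ → (-2,67,26)
river: ρ → (26,37,-32)
river: ρ → (-32,27,31)
ρ-cycle length = 24 (tail of 0 descent steps not counted)

24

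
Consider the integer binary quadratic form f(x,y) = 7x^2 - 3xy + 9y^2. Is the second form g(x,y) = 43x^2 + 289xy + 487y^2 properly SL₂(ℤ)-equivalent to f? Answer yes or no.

D₁ = -243, D₂ = -243
f: reduced (well bottom): (7,-3,9) with a≤c, −a<b≤a
g: translate: b→31 (≡289 mod 86), so (43,289,487)→(43,31,7)
g: flip: (43,31,7)→(7,-31,43)
g: translate: b→-3 (≡-31 mod 14), so (7,-31,43)→(7,-3,9)
g: reduced (well bottom): (7,-3,9) with a≤c, −a<b≤a
reduced forms (7, -3, 9) vs (7, -3, 9) ⇒ equivalent

yes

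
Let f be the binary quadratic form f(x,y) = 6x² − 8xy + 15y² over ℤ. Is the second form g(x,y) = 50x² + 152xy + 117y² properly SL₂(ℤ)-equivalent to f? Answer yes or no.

D₁ = -296, D₂ = -296
f: translate: b→4 (≡-8 mod 12), so (6,-8,15)→(6,4,13)
f: reduced (well bottom): (6,4,13) with a≤c, −a<b≤a
g: translate: b→-48 (≡152 mod 100), so (50,152,117)→(50,-48,13)
g: flip: (50,-48,13)→(13,48,50)
g: translate: b→-4 (≡48 mod 26), so (13,48,50)→(13,-4,6)
g: flip: (13,-4,6)→(6,4,13)
g: reduced (well bottom): (6,4,13) with a≤c, −a<b≤a
reduced forms (6, 4, 13) vs (6, 4, 13) ⇒ equivalent

yes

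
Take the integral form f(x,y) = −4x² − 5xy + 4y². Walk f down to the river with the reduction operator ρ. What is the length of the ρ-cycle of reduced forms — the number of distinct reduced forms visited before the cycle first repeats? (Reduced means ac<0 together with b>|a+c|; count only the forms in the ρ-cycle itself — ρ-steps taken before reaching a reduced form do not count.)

D = 89, ⌊√D⌋ = 9
descent: ρ → (4,5,-4)  [lands on river]
river: ρ → (-4,3,5)
river: ρ → (5,7,-2)
river: ρ → (-2,9,1)
river: ρ → (1,9,-2)
river: ρ → (-2,7,5)
river: ρ → (5,3,-4)
river: ρ → (-4,5,4)
river: ρ → (4,3,-5)
river: ρ → (-5,7,2)
river: ρ → (2,9,-1)
river: ρ → (-1,9,2)
river: ρ → (2,7,-5)
river: ρ → (-5,3,4)
ρ-cycle length = 14 (tail of 1 descent step not counted)

14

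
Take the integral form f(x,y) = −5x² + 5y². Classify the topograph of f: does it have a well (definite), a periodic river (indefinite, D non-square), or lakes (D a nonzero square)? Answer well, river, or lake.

D = b²−4ac = 0² − 4·(-5)·5 = 100
D = 10² is a perfect square ⇒ form factors over ℤ ⇒ lakes

lake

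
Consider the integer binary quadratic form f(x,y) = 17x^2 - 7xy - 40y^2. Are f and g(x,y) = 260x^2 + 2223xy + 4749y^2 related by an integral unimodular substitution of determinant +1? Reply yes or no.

D₁ = 2769, D₂ = 2769
river cycle of f (length 32): (17, 27, -30), (-30, 33, 14), (14, 51, -3), (-3, 51, 14), (14, 33, -30), (-30, 27, 17), (17, 41, -16), (-16, 23, 35), (35, 47, -4), (-4, 49, 23), … (22 more)
river cycle of g (length 32): (17, 27, -30), (-30, 33, 14), (14, 51, -3), (-3, 51, 14), (14, 33, -30), (-30, 27, 17), (17, 41, -16), (-16, 23, 35), (35, 47, -4), (-4, 49, 23), … (22 more)
cycles coincide ⇒ equivalent

yes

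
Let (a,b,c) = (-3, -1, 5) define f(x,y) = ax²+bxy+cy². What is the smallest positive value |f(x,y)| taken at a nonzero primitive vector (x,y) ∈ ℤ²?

descent: ρ → (5,1,-3)
descent: ρ → (-3,5,3)  [lands on river]
river: ρ → (3,7,-1)
river: ρ → (-1,7,3)
river: ρ → (3,5,-3)
river: ρ → (-3,7,1)
river: ρ → (1,7,-3)
closes: descent 2, river 6
min |a| on river = 1

1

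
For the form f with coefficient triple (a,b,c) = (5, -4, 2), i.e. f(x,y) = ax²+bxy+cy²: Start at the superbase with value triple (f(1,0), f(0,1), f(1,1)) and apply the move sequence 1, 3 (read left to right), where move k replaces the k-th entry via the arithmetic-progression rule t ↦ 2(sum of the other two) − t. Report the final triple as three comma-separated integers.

start (5,2,3) = (f(1,0),f(0,1),f(1,1))
replace slot 1: 2·(2+3) − 5 = 5 → (5,2,3)
replace slot 3: 2·(5+2) − 3 = 11 → (5,2,11)

5,2,11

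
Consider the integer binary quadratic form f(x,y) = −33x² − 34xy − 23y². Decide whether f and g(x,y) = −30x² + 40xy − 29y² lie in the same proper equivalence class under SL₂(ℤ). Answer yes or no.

D₁ = -1880, D₂ = -1880
f is negative-definite; reduce −f:
−f: translate: b→-32 (≡34 mod 66), so (33,34,23)→(33,-32,22)
−f: flip: (33,-32,22)→(22,32,33)
−f: translate: b→-12 (≡32 mod 44), so (22,32,33)→(22,-12,23)
−f: reduced (well bottom): (22,-12,23) with a≤c, −a<b≤a
flip sign back: reduced form of f is (-22,12,-23)
g is negative-definite; reduce −g:
−g: translate: b→20 (≡-40 mod 60), so (30,-40,29)→(30,20,19)
−g: flip: (30,20,19)→(19,-20,30)
−g: translate: b→18 (≡-20 mod 38), so (19,-20,30)→(19,18,29)
−g: reduced (well bottom): (19,18,29) with a≤c, −a<b≤a
flip sign back: reduced form of g is (-19,-18,-29)
reduced forms (-22, 12, -23) vs (-19, -18, -29) ⇒ inequivalent

no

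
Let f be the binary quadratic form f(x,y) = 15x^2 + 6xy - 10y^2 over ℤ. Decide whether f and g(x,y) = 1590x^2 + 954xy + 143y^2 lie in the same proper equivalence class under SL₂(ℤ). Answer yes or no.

D₁ = 636, D₂ = 636
river cycle of f (length 10): (-10, 14, 11), (11, 8, -13), (-13, 18, 6), (6, 18, -13), (-13, 8, 11), (11, 14, -10), (-10, 6, 15), (15, 24, -1), (-1, 24, 15), (15, 6, -10)
river cycle of g (length 10): (15, 6, -10), (-10, 14, 11), (11, 8, -13), (-13, 18, 6), (6, 18, -13), (-13, 8, 11), (11, 14, -10), (-10, 6, 15), (15, 24, -1), (-1, 24, 15)
cycles coincide ⇒ equivalent

yes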